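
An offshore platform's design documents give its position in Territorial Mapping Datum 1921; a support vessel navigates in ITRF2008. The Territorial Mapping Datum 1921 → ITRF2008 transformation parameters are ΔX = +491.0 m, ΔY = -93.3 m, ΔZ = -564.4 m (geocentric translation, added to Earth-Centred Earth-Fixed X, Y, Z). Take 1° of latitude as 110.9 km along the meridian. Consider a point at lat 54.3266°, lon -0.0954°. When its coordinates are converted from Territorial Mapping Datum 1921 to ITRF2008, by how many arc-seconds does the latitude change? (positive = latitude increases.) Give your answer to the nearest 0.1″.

Δφ = -23.6″

sin φ = 0.812354, cos φ = 0.583164, sin λ = -0.001665, cos λ = 0.999999.
North component: ΔN = −sin φ cos λ·ΔX − sin φ sin λ·ΔY + cos φ·ΔZ = −(0.812354)(0.999999)(491.0) − (0.812354)(-0.001665)(-93.3) + (0.583164)(-564.4) = -728.13 m.
1° of latitude spans 110900 m, so Δφ = -728.13 / 110900 × 3600 = -23.636″.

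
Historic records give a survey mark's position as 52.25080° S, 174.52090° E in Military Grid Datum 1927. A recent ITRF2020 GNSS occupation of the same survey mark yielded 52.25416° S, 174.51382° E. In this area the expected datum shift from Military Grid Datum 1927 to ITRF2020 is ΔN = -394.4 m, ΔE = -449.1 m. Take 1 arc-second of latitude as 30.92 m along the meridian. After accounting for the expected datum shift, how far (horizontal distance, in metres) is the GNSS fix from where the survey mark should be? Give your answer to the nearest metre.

Observed coordinate differences: Δφ = -0.00336°, Δλ = -0.00708°.
Converting to metres (1° lat = 111312 m, cos φ = 0.612206): observed ΔN = -374.0 m, observed ΔE = -482.5 m.
Subtracting the expected shift leaves a residual of -374.0 − (-394.4) = 20.4 m north and -482.5 − (-449.1) = -33.4 m east.
Residual distance = √(20.4² + (-33.4)²) = 39.1 m.

39 m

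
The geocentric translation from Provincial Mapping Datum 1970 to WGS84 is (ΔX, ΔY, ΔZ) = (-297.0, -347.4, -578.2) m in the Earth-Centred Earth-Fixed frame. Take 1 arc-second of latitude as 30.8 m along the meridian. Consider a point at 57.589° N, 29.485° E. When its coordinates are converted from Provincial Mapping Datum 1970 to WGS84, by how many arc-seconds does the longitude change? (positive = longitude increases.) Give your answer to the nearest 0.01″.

sin φ = 0.844225, cos φ = 0.535989, sin λ = 0.492196, cos λ = 0.870485.
East component: ΔE = −sin λ·ΔX + cos λ·ΔY = −(0.492196)(-297.0) + (0.870485)(-347.4) = -156.22 m.
1° of latitude spans 3600 × 30.80 = 110880 m; at latitude φ, 1° of longitude spans that × cos φ = 59430.4 m, so Δλ = -156.22 / 59430.4 × 3600 = -9.463″.

Δλ = -9.46″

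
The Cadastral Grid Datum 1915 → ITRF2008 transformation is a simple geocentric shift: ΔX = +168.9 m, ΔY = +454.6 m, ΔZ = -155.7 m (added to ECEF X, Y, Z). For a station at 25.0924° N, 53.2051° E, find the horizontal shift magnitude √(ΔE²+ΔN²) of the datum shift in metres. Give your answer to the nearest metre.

The local east axis at (φ, λ) is (−sin λ, cos λ, 0), so ΔE = −sin(53.2051°)·168.9 + cos(53.2051°)·454.6 = 137.03 m.
The local north axis is (−sin φ cos λ, −sin φ sin λ, cos φ), giving ΔN = -42.901 − 154.380 − 141.006 = -338.29 m.
Horizontal magnitude = √(ΔE² + ΔN²) = √(137.03² + (-338.29)²) = 364.99 m.

365 m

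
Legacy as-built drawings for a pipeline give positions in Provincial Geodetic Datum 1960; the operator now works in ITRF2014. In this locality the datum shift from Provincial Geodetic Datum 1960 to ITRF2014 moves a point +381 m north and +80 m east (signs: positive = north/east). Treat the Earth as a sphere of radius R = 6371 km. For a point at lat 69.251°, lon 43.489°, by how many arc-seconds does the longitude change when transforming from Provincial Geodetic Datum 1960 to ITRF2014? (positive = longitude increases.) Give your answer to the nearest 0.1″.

At latitude 69.251°, cos φ = 0.354275.
One radian of longitude at latitude φ spans R cos φ, so Δλ = ΔE / (R cos φ) = 80.0 / (6371000 × 0.354275) = 3.5444e-05 rad = 7.311″.

Δλ = 7.3″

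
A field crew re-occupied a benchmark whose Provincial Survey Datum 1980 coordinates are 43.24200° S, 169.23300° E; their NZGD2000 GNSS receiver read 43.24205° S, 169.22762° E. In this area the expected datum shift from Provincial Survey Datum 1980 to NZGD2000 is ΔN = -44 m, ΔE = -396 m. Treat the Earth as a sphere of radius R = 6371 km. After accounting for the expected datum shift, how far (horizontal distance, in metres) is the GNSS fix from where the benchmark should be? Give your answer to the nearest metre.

Observed coordinate differences: Δφ = -0.00005°, Δλ = -0.00538°.
Converting to metres (1° lat = 111195 m, cos φ = 0.728467): observed ΔN = -5.6 m, observed ΔE = -435.8 m.
Subtracting the expected shift leaves a residual of -5.6 − (-44) = 38.4 m north and -435.8 − (-396) = -39.8 m east.
Residual distance = √(38.4² + (-39.8)²) = 55.3 m.

55 m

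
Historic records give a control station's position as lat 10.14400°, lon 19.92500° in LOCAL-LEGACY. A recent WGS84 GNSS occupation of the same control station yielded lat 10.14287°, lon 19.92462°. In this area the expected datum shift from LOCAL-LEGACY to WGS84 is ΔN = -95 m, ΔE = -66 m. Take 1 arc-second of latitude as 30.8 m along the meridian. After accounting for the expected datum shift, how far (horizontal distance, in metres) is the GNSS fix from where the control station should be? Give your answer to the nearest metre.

39 m

Observed coordinate differences: Δφ = -0.00113°, Δλ = -0.00038°.
Converting to metres (1° lat = 110880 m, cos φ = 0.984368): observed ΔN = -125.3 m, observed ΔE = -41.5 m.
Subtracting the expected shift leaves a residual of -125.3 − (-95) = -30.3 m north and -41.5 − (-66) = 24.5 m east.
Residual distance = √((-30.3)² + 24.5²) = 39.0 m.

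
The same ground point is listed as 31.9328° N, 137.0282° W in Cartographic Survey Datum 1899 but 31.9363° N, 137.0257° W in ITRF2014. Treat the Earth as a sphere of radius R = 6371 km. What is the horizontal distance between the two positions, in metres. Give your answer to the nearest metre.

Δφ = 31.9363° − 31.9328° = +0.0035°; Δλ = -137.0257° − -137.0282° = +0.0025°.
1° along a meridian = πR/180 = 111195 m.
ΔN = Δφ × 111195 = 389.2 m; ΔE = Δλ × 111195 × cos(31.9328°) = +0.0025 × 111195 × 0.848669 = 235.9 m.
Distance = √(ΔE² + ΔN²) = √(235.9² + 389.2²) = 455.1 m.

455 m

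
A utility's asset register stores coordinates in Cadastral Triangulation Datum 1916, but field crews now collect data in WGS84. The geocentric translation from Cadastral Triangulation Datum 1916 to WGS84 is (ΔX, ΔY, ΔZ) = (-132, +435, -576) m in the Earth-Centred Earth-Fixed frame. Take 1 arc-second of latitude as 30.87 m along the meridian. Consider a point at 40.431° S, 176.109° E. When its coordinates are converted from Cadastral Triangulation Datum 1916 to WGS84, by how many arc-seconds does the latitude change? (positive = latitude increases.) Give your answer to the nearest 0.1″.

sin φ = -0.648532, cos φ = 0.761188, sin λ = 0.067859, cos λ = -0.997695.
North component: ΔN = −sin φ cos λ·ΔX − sin φ sin λ·ΔY + cos φ·ΔZ = −(-0.648532)(-0.997695)(-132) − (-0.648532)(0.067859)(435) + (0.761188)(-576) = -333.89 m.
1° of latitude spans 3600 × 30.87 = 111132 m, so Δφ = -333.89 / 111132 × 3600 = -10.816″.

Δφ = -10.8″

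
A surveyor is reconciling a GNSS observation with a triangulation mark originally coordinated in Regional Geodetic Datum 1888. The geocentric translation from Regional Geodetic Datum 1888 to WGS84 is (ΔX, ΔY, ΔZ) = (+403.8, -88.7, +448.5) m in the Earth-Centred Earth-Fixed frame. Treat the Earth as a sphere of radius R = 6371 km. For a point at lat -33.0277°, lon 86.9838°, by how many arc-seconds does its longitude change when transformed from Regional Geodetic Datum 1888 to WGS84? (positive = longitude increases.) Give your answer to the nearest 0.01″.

sin φ = -0.545044, cos φ = 0.838407, sin λ = 0.998615, cos λ = 0.052618.
East component: ΔE = −sin λ·ΔX + cos λ·ΔY = −(0.998615)(403.8) + (0.052618)(-88.7) = -407.91 m.
1° of latitude spans πR/180 = 111195 m; at latitude φ, 1° of longitude spans that × cos φ = 93226.6 m, so Δλ = -407.91 / 93226.6 × 3600 = -15.752″.

Δλ = -15.75″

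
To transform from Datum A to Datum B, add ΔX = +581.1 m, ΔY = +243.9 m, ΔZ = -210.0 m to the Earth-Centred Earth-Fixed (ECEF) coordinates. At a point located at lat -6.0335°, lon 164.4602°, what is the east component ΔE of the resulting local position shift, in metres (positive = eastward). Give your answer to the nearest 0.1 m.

ΔE = -390.7 m

At φ = -6.0335°, λ = 164.4602°: sin φ = -0.105110, cos φ = 0.994461, sin λ = 0.267908, cos λ = -0.963445.
ΔE = −sin λ·ΔX + cos λ·ΔY = −(0.267908)·(581.1) + (-0.963445)·(243.9) = -390.67 m.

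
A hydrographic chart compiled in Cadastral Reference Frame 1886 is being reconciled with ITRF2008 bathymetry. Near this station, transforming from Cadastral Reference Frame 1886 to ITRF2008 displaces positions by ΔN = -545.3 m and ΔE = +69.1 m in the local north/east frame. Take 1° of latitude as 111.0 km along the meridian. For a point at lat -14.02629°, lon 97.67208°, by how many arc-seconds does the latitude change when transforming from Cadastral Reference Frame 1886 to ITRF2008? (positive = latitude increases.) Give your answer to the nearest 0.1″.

1° of latitude = 111.0 km, so Δφ = -545.3 / 111000 = -0.0049126° = -17.685″.

Δφ = -17.7″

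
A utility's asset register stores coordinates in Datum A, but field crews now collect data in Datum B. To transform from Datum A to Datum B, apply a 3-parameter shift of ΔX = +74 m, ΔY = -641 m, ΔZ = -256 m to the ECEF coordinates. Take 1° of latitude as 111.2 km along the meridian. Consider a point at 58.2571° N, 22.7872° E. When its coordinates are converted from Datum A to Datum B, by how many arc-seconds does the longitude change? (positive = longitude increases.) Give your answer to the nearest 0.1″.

sin φ = 0.850417, cos φ = 0.526109, sin λ = 0.387310, cos λ = 0.921950.
East component: ΔE = −sin λ·ΔX + cos λ·ΔY = −(0.387310)(74) + (0.921950)(-641) = -619.63 m.
1° of latitude spans 111200 m; at latitude φ, 1° of longitude spans that × cos φ = 58503.3 m, so Δλ = -619.63 / 58503.3 × 3600 = -38.129″.

Δλ = -38.1″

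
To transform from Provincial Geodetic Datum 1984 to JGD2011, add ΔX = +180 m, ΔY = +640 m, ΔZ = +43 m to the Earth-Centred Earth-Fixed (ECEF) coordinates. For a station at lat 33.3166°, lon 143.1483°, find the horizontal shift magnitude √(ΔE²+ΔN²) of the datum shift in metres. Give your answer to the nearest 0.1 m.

627.4 m

The local east axis at (φ, λ) is (−sin λ, cos λ, 0), so ΔE = −sin(143.1483°)·180 + cos(143.1483°)·640 = -620.08 m.
The local north axis is (−sin φ cos λ, −sin φ sin λ, cos φ), giving ΔN = 79.113 − 210.828 + 35.933 = -95.78 m.
Horizontal magnitude = √(ΔE² + ΔN²) = √((-620.08)² + (-95.78)²) = 627.43 m.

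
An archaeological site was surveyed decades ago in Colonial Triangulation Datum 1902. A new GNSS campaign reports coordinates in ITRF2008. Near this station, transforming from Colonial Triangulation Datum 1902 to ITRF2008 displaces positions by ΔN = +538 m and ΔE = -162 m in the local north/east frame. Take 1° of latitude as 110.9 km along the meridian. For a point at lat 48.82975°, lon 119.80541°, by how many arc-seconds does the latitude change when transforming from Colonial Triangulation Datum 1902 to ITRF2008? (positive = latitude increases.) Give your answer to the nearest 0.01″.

1° of latitude = 110.9 km, so Δφ = 538.0 / 110900 = 0.0048512° = 17.464″.

Δφ = 17.46″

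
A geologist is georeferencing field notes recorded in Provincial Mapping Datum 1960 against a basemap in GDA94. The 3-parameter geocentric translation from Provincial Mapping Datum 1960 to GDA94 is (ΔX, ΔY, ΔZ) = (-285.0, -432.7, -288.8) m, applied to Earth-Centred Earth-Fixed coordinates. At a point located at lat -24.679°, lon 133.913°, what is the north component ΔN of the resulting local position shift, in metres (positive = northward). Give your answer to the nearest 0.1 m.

The local north axis is (−sin φ cos λ, −sin φ sin λ, cos φ), giving ΔN = 82.532 − 130.151 − 262.421 = -310.04 m.

ΔN = -310.0 m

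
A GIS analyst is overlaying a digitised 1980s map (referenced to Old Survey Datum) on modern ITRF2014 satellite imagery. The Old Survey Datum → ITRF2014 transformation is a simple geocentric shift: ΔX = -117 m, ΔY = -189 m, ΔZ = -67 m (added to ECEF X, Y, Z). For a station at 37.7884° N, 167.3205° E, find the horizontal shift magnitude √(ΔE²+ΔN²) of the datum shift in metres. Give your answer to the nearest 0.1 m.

The local east axis at (φ, λ) is (−sin λ, cos λ, 0), so ΔE = −sin(167.3205°)·(-117) + cos(167.3205°)·(-189) = 210.07 m.
The local north axis is (−sin φ cos λ, −sin φ sin λ, cos φ), giving ΔN = -69.943 + 25.420 − 52.949 = -97.47 m.
Horizontal magnitude = √(ΔE² + ΔN²) = √(210.07² + (-97.47)²) = 231.58 m.

231.6 m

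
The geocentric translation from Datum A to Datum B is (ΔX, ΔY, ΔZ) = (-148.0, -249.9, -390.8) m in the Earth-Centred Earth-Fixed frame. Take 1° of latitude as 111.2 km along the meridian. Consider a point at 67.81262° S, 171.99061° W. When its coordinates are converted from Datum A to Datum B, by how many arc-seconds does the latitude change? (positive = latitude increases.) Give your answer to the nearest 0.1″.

sin φ = -0.925954, cos φ = 0.377637, sin λ = -0.139335, cos λ = -0.990245.
North component: ΔN = −sin φ cos λ·ΔX − sin φ sin λ·ΔY + cos φ·ΔZ = −(-0.925954)(-0.990245)(-148.0) − (-0.925954)(-0.139335)(-249.9) + (0.377637)(-390.8) = 20.37 m.
1° of latitude spans 111200 m, so Δφ = 20.37 / 111200 × 3600 = 0.659″.

Δφ = 0.7″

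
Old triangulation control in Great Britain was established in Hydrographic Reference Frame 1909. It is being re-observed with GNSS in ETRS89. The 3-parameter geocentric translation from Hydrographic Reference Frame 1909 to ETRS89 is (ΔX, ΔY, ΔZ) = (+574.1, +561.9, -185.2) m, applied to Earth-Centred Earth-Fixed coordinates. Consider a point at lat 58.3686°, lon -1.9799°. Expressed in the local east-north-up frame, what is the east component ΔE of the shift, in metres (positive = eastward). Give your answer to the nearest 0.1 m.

ΔE = 581.4 m

The local east axis at (φ, λ) is (−sin λ, cos λ, 0), so ΔE = −sin(-1.9799°)·574.1 + cos(-1.9799°)·561.9 = 581.40 m.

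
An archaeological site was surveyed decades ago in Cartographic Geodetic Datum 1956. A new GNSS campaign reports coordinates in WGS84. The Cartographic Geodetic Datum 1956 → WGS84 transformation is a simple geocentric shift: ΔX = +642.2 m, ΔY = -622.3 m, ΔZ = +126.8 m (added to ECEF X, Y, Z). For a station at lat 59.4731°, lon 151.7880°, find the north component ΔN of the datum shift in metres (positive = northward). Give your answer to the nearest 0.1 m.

At φ = 59.4731°, λ = 151.7880°: sin φ = 0.861391, cos φ = 0.507943, sin λ = 0.472735, cos λ = -0.881204.
ΔN = −sin φ cos λ·ΔX − sin φ sin λ·ΔY + cos φ·ΔZ = −(0.861391)(-0.881204)(642.2) − (0.861391)(0.472735)(-622.3) + (0.507943)(126.8) = 805.28 m.

ΔN = 805.3 m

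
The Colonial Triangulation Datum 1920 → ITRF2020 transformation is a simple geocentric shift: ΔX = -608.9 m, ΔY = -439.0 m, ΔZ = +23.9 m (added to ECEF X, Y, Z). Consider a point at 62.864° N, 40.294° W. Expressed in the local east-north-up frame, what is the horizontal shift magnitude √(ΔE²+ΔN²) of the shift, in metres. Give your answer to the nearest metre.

749 m

At φ = 62.864°, λ = -40.294°: sin φ = 0.889926, cos φ = 0.456104, sin λ = -0.646710, cos λ = 0.762736.
ΔE = −sin λ·ΔX + cos λ·ΔY = −(-0.646710)·(-608.9) + (0.762736)·(-439.0) = -728.62 m.
ΔN = −sin φ cos λ·ΔX − sin φ sin λ·ΔY + cos φ·ΔZ = −(0.889926)(0.762736)(-608.9) − (0.889926)(-0.646710)(-439.0) + (0.456104)(23.9) = 171.55 m.
Horizontal magnitude = √(ΔE² + ΔN²) = √((-728.62)² + 171.55²) = 748.55 m.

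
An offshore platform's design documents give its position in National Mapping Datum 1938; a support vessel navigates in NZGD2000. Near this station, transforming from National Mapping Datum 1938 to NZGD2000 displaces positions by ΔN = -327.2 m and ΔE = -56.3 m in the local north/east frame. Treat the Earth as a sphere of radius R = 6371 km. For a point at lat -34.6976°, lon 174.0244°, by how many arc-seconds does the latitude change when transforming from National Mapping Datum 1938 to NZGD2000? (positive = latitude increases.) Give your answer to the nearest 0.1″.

On a sphere of radius R, 1 rad of latitude = R, so Δφ = ΔN / R = -327.2 / 6371000 = -5.1358e-05 rad = -10.593″.

Δφ = -10.6″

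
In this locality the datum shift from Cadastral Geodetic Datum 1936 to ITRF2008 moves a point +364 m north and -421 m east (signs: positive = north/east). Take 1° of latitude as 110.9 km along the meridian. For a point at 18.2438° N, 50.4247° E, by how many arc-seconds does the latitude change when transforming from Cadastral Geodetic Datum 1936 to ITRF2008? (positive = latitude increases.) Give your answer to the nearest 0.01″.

Δφ = 11.82″

1° of latitude = 110.9 km, so Δφ = 364.0 / 110900 = 0.0032822° = 11.816″.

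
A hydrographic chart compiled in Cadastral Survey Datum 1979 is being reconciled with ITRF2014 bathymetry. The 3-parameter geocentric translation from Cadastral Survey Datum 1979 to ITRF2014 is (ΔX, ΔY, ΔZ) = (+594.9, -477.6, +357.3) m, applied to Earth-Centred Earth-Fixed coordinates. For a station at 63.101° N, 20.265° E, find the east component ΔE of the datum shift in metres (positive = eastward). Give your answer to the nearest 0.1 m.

The local east axis at (φ, λ) is (−sin λ, cos λ, 0), so ΔE = −sin(20.265°)·594.9 + cos(20.265°)·(-477.6) = -654.09 m.

ΔE = -654.1 m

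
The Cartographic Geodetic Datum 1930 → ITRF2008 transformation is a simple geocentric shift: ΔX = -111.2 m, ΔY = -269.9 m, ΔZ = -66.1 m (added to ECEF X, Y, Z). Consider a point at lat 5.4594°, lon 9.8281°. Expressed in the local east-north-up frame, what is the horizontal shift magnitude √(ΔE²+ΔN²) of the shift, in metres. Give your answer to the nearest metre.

At φ = 5.4594°, λ = 9.8281°: sin φ = 0.095140, cos φ = 0.995464, sin λ = 0.170693, cos λ = 0.985324.
ΔE = −sin λ·ΔX + cos λ·ΔY = −(0.170693)·(-111.2) + (0.985324)·(-269.9) = -246.96 m.
ΔN = −sin φ cos λ·ΔX − sin φ sin λ·ΔY + cos φ·ΔZ = −(0.095140)(0.985324)(-111.2) − (0.095140)(0.170693)(-269.9) + (0.995464)(-66.1) = -50.99 m.
Horizontal magnitude = √(ΔE² + ΔN²) = √((-246.96)² + (-50.99)²) = 252.17 m.

252 m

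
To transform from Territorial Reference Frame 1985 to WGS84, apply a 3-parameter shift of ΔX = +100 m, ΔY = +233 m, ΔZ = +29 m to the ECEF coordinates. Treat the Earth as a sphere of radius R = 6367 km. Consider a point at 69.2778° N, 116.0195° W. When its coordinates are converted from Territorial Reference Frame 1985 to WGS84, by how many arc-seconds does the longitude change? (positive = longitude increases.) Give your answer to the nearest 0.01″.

sin φ = 0.935307, cos φ = 0.353837, sin λ = -0.898645, cos λ = -0.438677.
East component: ΔE = −sin λ·ΔX + cos λ·ΔY = −(-0.898645)(100) + (-0.438677)(233) = -12.35 m.
1° of latitude spans πR/180 = 111125 m; at latitude φ, 1° of longitude spans that × cos φ = 39320.2 m, so Δλ = -12.35 / 39320.2 × 3600 = -1.130″.

Δλ = -1.13″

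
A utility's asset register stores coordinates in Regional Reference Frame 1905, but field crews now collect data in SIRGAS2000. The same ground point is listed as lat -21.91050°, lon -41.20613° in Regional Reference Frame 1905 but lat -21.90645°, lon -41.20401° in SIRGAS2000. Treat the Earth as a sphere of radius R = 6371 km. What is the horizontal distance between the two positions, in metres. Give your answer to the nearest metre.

Δφ = -21.90645° − -21.91050° = +0.00405°; Δλ = -41.20401° − -41.20613° = +0.00212°.
1° along a meridian = πR/180 = 111195 m.
ΔN = Δφ × 111195 = 450.3 m; ΔE = Δλ × 111195 × cos(-21.91050°) = +0.00212 × 111195 × 0.927768 = 218.7 m.
Distance = √(ΔE² + ΔN²) = √(218.7² + 450.3²) = 500.6 m.

501 m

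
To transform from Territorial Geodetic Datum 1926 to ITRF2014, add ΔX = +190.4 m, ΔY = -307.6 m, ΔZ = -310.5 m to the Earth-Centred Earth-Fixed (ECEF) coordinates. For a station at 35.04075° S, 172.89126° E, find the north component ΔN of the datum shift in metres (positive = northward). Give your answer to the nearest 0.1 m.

ΔN = -384.6 m

At φ = -35.04075°, λ = 172.89126°: sin φ = -0.574159, cos φ = 0.818744, sin λ = 0.123753, cos λ = -0.992313.
ΔN = −sin φ cos λ·ΔX − sin φ sin λ·ΔY + cos φ·ΔZ = −(-0.574159)(-0.992313)(190.4) − (-0.574159)(0.123753)(-307.6) + (0.818744)(-310.5) = -384.56 m.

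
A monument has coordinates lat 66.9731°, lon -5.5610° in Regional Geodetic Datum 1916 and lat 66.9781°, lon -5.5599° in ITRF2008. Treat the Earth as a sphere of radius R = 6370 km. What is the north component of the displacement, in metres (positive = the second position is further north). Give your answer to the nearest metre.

ΔN = 556 m

Δφ = 66.9781° − 66.9731° = +0.0050°; Δλ = -5.5599° − -5.5610° = +0.0011°.
1° along a meridian = πR/180 = 111177 m.
ΔN = Δφ × 111177 = 555.9 m; ΔE = Δλ × 111177 × cos(66.9731°) = +0.0011 × 111177 × 0.391163 = 47.8 m.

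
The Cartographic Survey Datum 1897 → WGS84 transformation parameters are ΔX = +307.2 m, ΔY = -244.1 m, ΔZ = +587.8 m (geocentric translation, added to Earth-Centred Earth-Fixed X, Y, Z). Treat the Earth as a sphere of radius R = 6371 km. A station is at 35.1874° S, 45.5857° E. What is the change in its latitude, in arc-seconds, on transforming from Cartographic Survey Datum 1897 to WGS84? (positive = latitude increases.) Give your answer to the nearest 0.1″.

Δφ = 16.3″

sin φ = -0.576253, cos φ = 0.817272, sin λ = 0.714298, cos λ = 0.699842.
North component: ΔN = −sin φ cos λ·ΔX − sin φ sin λ·ΔY + cos φ·ΔZ = −(-0.576253)(0.699842)(307.2) − (-0.576253)(0.714298)(-244.1) + (0.817272)(587.8) = 503.81 m.
1° of latitude spans πR/180 = 111195 m, so Δφ = 503.81 / 111195 × 3600 = 16.311″.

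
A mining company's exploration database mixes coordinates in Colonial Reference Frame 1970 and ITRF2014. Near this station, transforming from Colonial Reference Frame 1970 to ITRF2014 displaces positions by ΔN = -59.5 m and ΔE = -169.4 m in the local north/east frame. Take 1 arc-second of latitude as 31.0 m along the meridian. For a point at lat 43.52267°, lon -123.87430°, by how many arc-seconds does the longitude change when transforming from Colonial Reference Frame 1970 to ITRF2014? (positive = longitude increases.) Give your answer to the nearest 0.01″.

At latitude 43.52267°, cos φ = 0.725102.
1″ of longitude at this latitude = 31.00 × cos φ = 22.4782 m, so Δλ = -169.4 / 22.4782 = -7.536″.

Δλ = -7.54″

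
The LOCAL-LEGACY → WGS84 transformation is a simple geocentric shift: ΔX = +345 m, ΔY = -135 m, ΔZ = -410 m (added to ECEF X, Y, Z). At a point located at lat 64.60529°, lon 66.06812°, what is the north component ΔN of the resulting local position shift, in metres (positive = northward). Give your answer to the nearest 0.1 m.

At φ = 64.60529°, λ = 66.06812°: sin φ = 0.903375, cos φ = 0.428852, sin λ = 0.914028, cos λ = 0.405650.
ΔN = −sin φ cos λ·ΔX − sin φ sin λ·ΔY + cos φ·ΔZ = −(0.903375)(0.405650)(345) − (0.903375)(0.914028)(-135) + (0.428852)(-410) = -190.79 m.

ΔN = -190.8 m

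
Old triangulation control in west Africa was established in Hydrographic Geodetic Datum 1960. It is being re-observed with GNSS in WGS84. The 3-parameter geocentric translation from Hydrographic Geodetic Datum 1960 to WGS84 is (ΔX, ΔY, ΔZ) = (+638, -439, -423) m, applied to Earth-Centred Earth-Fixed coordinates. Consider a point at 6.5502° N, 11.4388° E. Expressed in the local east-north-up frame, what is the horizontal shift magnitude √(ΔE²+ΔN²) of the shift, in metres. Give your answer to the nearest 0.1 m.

At φ = 6.5502°, λ = 11.4388°: sin φ = 0.114074, cos φ = 0.993472, sin λ = 0.198321, cos λ = 0.980137.
ΔE = −sin λ·ΔX + cos λ·ΔY = −(0.198321)·(638) + (0.980137)·(-439) = -556.81 m.
ΔN = −sin φ cos λ·ΔX − sin φ sin λ·ΔY + cos φ·ΔZ = −(0.114074)(0.980137)(638) − (0.114074)(0.198321)(-439) + (0.993472)(-423) = -481.64 m.
Horizontal magnitude = √(ΔE² + ΔN²) = √((-556.81)² + (-481.64)²) = 736.22 m.

736.2 m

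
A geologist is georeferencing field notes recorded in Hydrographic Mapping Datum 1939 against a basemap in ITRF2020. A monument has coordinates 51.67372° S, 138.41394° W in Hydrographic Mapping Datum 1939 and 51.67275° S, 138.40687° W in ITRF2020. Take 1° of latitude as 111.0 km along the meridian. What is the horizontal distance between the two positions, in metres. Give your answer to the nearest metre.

Δφ = -51.67275° − -51.67372° = +0.00097°; Δλ = -138.40687° − -138.41394° = +0.00707°.
ΔN = Δφ × 111000 = 107.7 m; ΔE = Δλ × 111000 × cos(-51.67372°) = +0.00707 × 111000 × 0.620139 = 486.7 m.
Distance = √(ΔE² + ΔN²) = √(486.7² + 107.7²) = 498.4 m.

498 m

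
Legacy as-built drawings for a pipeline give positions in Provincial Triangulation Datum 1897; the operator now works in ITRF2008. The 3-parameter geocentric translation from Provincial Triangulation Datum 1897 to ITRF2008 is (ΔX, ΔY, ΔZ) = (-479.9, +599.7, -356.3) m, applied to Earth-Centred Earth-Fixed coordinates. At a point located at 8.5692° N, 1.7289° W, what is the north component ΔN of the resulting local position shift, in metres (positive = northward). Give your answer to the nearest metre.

ΔN = -278 m

At φ = 8.5692°, λ = -1.7289°: sin φ = 0.149004, cos φ = 0.988837, sin λ = -0.030170, cos λ = 0.999545.
ΔN = −sin φ cos λ·ΔX − sin φ sin λ·ΔY + cos φ·ΔZ = −(0.149004)(0.999545)(-479.9) − (0.149004)(-0.030170)(599.7) + (0.988837)(-356.3) = -278.15 m.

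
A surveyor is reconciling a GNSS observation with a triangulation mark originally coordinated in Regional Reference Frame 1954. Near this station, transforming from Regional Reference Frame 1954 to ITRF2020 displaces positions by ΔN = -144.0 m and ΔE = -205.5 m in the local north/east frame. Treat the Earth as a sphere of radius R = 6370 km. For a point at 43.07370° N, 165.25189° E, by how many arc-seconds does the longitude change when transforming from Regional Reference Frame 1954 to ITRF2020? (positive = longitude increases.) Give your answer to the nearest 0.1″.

At latitude 43.07370°, cos φ = 0.730476.
One radian of longitude at latitude φ spans R cos φ, so Δλ = ΔE / (R cos φ) = -205.5 / (6370000 × 0.730476) = -4.4164e-05 rad = -9.109″.

Δλ = -9.1″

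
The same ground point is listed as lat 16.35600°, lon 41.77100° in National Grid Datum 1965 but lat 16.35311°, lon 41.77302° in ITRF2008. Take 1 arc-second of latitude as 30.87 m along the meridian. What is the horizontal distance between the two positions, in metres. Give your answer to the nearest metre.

387 m

Δφ = 16.35311° − 16.35600° = -0.00289°; Δλ = 41.77302° − 41.77100° = +0.00202°.
1° of latitude = 3600 × 30.87 = 111132 m.
ΔN = Δφ × 111132 = -321.2 m; ΔE = Δλ × 111132 × cos(16.35600°) = +0.00202 × 111132 × 0.959531 = 215.4 m.
Distance = √(ΔE² + ΔN²) = √(215.4² + (-321.2)²) = 386.7 m.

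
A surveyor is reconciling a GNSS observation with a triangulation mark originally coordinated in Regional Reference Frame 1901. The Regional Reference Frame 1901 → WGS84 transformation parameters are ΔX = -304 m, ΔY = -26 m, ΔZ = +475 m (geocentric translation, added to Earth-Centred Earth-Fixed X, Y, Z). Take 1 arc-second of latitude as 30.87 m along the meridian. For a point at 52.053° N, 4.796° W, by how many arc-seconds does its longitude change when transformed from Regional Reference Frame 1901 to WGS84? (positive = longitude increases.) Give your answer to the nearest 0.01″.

sin φ = 0.788580, cos φ = 0.614932, sin λ = -0.083608, cos λ = 0.996499.
East component: ΔE = −sin λ·ΔX + cos λ·ΔY = −(-0.083608)(-304) + (0.996499)(-26) = -51.33 m.
1° of latitude spans 3600 × 30.87 = 111132 m; at latitude φ, 1° of longitude spans that × cos φ = 68338.7 m, so Δλ = -51.33 / 68338.7 × 3600 = -2.704″.

Δλ = -2.70″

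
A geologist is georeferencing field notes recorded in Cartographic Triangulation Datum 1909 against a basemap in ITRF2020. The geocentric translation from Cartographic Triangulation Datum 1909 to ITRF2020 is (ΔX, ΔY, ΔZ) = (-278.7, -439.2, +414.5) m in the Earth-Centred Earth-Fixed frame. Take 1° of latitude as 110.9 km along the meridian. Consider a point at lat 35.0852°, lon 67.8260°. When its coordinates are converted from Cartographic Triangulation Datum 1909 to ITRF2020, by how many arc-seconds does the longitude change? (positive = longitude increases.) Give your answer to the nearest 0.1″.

sin φ = 0.574794, cos φ = 0.818298, sin λ = 0.926042, cos λ = 0.377421.
East component: ΔE = −sin λ·ΔX + cos λ·ΔY = −(0.926042)(-278.7) + (0.377421)(-439.2) = 92.32 m.
1° of latitude spans 110900 m; at latitude φ, 1° of longitude spans that × cos φ = 90749.3 m, so Δλ = 92.32 / 90749.3 × 3600 = 3.662″.

Δλ = 3.7″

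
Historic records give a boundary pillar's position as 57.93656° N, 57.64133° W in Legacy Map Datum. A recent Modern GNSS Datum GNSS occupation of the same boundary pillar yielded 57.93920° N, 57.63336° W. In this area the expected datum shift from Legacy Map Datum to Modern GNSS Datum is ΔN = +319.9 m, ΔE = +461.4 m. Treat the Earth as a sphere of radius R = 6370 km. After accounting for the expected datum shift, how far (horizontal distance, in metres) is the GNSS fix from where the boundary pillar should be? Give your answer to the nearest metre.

Observed coordinate differences: Δφ = +0.00264°, Δλ = +0.00797°.
Converting to metres (1° lat = 111177 m, cos φ = 0.530858): observed ΔN = 293.5 m, observed ΔE = 470.4 m.
Subtracting the expected shift leaves a residual of 293.5 − (319.9) = -26.4 m north and 470.4 − (461.4) = 9.0 m east.
Residual distance = √((-26.4)² + 9.0²) = 27.9 m.

28 m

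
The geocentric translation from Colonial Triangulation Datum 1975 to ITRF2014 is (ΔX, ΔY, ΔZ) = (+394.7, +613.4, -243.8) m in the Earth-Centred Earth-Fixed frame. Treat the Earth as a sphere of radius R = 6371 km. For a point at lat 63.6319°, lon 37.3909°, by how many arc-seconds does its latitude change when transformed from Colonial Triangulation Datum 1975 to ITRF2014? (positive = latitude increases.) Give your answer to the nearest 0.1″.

Δφ = -23.4″

sin φ = 0.895959, cos φ = 0.444136, sin λ = 0.607250, cos λ = 0.794511.
North component: ΔN = −sin φ cos λ·ΔX − sin φ sin λ·ΔY + cos φ·ΔZ = −(0.895959)(0.794511)(394.7) − (0.895959)(0.607250)(613.4) + (0.444136)(-243.8) = -722.98 m.
1° of latitude spans πR/180 = 111195 m, so Δφ = -722.98 / 111195 × 3600 = -23.407″.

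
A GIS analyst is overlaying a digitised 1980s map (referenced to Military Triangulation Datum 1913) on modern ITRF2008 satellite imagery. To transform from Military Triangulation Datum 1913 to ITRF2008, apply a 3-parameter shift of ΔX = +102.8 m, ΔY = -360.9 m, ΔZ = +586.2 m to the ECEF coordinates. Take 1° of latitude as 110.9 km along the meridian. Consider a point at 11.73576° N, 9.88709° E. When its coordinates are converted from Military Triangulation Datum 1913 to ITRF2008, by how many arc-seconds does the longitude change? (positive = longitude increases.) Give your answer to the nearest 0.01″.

sin φ = 0.203398, cos φ = 0.979096, sin λ = 0.171707, cos λ = 0.985148.
East component: ΔE = −sin λ·ΔX + cos λ·ΔY = −(0.171707)(102.8) + (0.985148)(-360.9) = -373.19 m.
1° of latitude spans 110900 m; at latitude φ, 1° of longitude spans that × cos φ = 108581.8 m, so Δλ = -373.19 / 108581.8 × 3600 = -12.373″.

Δλ = -12.37″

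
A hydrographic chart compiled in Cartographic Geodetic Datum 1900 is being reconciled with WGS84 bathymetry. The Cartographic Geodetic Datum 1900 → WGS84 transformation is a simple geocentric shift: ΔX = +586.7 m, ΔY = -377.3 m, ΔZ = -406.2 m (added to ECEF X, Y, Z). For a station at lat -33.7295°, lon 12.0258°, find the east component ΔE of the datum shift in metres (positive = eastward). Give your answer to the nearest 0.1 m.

ΔE = -491.3 m

At φ = -33.7295°, λ = 12.0258°: sin φ = -0.555273, cos φ = 0.831668, sin λ = 0.208352, cos λ = 0.978054.
ΔE = −sin λ·ΔX + cos λ·ΔY = −(0.208352)·(586.7) + (0.978054)·(-377.3) = -491.26 m.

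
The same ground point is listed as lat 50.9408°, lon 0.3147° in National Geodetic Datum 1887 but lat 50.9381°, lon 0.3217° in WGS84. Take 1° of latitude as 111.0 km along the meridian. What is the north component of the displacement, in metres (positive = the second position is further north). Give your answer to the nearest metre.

ΔN = -300 m

Δφ = 50.9381° − 50.9408° = -0.0027°; Δλ = 0.3217° − 0.3147° = +0.0070°.
ΔN = Δφ × 111000 = -299.7 m; ΔE = Δλ × 111000 × cos(50.9408°) = +0.0070 × 111000 × 0.630123 = 489.6 m.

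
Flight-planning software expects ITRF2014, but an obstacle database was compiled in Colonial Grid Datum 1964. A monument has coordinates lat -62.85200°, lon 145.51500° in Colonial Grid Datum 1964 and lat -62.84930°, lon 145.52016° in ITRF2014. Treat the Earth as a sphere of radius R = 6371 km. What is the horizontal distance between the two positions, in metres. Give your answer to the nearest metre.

398 m

Δφ = -62.84930° − -62.85200° = +0.00270°; Δλ = 145.52016° − 145.51500° = +0.00516°.
1° along a meridian = πR/180 = 111195 m.
ΔN = Δφ × 111195 = 300.2 m; ΔE = Δλ × 111195 × cos(-62.85200°) = +0.00516 × 111195 × 0.456291 = 261.8 m.
Distance = √(ΔE² + ΔN²) = √(261.8² + 300.2²) = 398.3 m.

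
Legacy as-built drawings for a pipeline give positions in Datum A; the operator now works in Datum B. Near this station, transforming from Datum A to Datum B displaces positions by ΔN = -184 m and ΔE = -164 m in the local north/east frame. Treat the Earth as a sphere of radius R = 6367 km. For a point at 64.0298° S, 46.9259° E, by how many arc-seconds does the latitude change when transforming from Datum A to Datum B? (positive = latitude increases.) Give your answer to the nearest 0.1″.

Δφ = -6.0″

On a sphere of radius R, 1 rad of latitude = R, so Δφ = ΔN / R = -184.0 / 6367000 = -2.8899e-05 rad = -5.961″.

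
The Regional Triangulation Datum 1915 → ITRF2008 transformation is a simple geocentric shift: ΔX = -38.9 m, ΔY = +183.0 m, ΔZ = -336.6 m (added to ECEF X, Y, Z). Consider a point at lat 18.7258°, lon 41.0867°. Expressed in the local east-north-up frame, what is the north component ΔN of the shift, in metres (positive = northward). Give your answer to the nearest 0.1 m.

ΔN = -348.0 m

The local north axis is (−sin φ cos λ, −sin φ sin λ, cos φ), giving ΔN = 9.413 − 38.611 − 318.782 = -347.98 m.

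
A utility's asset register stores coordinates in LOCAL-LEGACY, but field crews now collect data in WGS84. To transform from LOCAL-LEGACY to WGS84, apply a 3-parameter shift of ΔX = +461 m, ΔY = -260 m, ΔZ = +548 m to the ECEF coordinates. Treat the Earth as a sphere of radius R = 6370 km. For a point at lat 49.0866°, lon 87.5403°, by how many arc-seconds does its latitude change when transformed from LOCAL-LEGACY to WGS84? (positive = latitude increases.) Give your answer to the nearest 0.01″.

Δφ = 17.49″

sin φ = 0.755700, cos φ = 0.654918, sin λ = 0.999079, cos λ = 0.042917.
North component: ΔN = −sin φ cos λ·ΔX − sin φ sin λ·ΔY + cos φ·ΔZ = −(0.755700)(0.042917)(461) − (0.755700)(0.999079)(-260) + (0.654918)(548) = 540.24 m.
1° of latitude spans πR/180 = 111177 m, so Δφ = 540.24 / 111177 × 3600 = 17.493″.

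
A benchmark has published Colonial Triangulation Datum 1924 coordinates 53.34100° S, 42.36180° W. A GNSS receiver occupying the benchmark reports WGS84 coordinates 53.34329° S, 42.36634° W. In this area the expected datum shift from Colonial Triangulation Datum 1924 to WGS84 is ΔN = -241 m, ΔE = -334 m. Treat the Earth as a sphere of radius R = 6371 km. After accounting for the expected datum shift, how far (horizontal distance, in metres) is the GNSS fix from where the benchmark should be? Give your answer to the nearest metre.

35 m

Observed coordinate differences: Δφ = -0.00229°, Δλ = -0.00454°.
Converting to metres (1° lat = 111195 m, cos φ = 0.597051): observed ΔN = -254.6 m, observed ΔE = -301.4 m.
Subtracting the expected shift leaves a residual of -254.6 − (-241) = -13.6 m north and -301.4 − (-334) = 32.6 m east.
Residual distance = √((-13.6)² + 32.6²) = 35.3 m.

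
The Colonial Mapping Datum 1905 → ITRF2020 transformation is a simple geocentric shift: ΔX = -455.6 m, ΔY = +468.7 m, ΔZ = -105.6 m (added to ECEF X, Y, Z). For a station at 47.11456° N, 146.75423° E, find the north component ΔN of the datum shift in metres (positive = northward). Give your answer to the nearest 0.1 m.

ΔN = -539.3 m

The local north axis is (−sin φ cos λ, −sin φ sin λ, cos φ), giving ΔN = -279.187 − 188.276 − 71.864 = -539.33 m.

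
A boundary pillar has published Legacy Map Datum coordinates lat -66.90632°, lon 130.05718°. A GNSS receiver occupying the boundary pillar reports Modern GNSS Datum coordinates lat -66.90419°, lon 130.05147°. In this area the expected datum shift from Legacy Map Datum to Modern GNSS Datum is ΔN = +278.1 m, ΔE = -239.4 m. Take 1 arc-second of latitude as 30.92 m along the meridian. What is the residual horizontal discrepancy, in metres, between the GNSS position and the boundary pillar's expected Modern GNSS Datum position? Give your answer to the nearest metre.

Observed coordinate differences: Δφ = +0.00213°, Δλ = -0.00571°.
Converting to metres (1° lat = 111312 m, cos φ = 0.392236): observed ΔN = 237.1 m, observed ΔE = -249.3 m.
Subtracting the expected shift leaves a residual of 237.1 − (278.1) = -41.0 m north and -249.3 − (-239.4) = -9.9 m east.
Residual distance = √((-41.0)² + (-9.9)²) = 42.2 m.

42 m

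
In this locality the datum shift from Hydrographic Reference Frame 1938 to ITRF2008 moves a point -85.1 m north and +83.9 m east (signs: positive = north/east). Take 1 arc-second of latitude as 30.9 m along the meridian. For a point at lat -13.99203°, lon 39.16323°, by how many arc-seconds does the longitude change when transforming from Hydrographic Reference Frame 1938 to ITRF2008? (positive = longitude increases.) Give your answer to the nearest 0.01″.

Δλ = 2.80″

At latitude -13.99203°, cos φ = 0.970329.
1″ of longitude at this latitude = 30.90 × cos φ = 29.9832 m, so Δλ = 83.9 / 29.9832 = 2.798″.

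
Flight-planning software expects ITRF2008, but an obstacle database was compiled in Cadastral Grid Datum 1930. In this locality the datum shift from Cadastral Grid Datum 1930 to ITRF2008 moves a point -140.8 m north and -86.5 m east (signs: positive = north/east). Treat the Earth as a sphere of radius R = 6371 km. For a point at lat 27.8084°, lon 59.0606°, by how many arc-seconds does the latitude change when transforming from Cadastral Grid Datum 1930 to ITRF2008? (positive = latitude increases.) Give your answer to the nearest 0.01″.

Δφ = -4.56″

On a sphere of radius R, 1 rad of latitude = R, so Δφ = ΔN / R = -140.8 / 6371000 = -2.2100e-05 rad = -4.558″.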